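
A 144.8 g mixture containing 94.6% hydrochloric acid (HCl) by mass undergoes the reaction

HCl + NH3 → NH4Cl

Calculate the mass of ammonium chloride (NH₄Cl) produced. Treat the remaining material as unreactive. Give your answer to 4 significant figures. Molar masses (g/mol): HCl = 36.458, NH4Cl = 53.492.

201.0 g

Mass of pure HCl = 144.8 g × 0.946 = 136.98 g.
n(HCl) = 136.98 g / 36.458 g/mol = 3.7572 mol.
From the equation the HCl:NH4Cl mole ratio is 1:1, so n(NH4Cl) = 3.7572 × 1/1 = 3.7572 mol.
Mass of NH4Cl = 3.7572 mol × 53.492 g/mol = 200.98 g.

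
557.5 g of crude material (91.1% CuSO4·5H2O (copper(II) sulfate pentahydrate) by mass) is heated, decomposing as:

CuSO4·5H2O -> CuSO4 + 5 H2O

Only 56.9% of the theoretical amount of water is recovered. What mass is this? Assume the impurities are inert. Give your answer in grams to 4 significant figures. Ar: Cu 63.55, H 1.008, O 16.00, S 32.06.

104.3 g

Pure CuSO4·5H2O available = 557.5 g × 0.911 = 507.88 g.
M(CuSO4·5H2O) = 63.55 + 32.06 + 9(16.00) + 10(1.008) = 249.69 g/mol.
M(H2O) = 2(1.008) + 16.00 = 18.016 g/mol.
n(CuSO4·5H2O) = 507.88 g / 249.69 g/mol = 2.0341 mol.
From the equation the CuSO4·5H2O:H2O mole ratio is 1:5, so n(H2O) = 2.0341 × 5/1 = 10.170 mol.
Mass of H2O = 10.170 mol × 18.016 g/mol = 183.23 g.
Actual mass collected = 183.23 g × 0.569 = 104.26 g.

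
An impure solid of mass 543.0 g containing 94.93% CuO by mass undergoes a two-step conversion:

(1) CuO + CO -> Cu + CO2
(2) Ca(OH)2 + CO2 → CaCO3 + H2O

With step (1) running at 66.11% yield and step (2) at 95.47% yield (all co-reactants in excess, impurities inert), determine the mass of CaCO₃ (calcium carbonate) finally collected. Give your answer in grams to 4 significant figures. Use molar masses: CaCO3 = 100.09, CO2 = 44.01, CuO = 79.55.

409.3 g

Pure CuO = 543.0 × 0.9493 = 515.47 g.
n(CuO) = 515.47 / 79.55 = 6.4798 mol.
Step 1 (CuO:CO2 = 1:1): theoretical n(CO2) = 6.4798 mol; at 66.11% yield, n(CO2) = 4.2838 mol.
Step 2 (CO2:CaCO3 = 1:1): theoretical n(CaCO3) = 4.2838 mol, so theoretical mass = 4.2838 × 100.09 = 428.77 g.
At 95.47% yield, actual mass of CaCO3 = 428.77 × 0.9547 = 409.34 g.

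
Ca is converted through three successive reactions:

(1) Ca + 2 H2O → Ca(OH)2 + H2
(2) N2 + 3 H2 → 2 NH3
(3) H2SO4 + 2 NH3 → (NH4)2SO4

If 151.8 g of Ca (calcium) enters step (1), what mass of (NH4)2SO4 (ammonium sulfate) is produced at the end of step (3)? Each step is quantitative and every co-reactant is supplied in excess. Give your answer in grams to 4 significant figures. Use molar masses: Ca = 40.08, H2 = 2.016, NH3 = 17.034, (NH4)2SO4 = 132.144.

166.8 g

n(Ca) = 151.8 / 40.08 = 3.7874 mol.
Reaction (1): Ca→H2 ratio 1:1 ⇒ n(H2) = 3.7874 mol.
Reaction (2): H2→NH3 ratio 3:2 ⇒ n(NH3) = 2.5250 mol.
Reaction (3): NH3→(NH4)2SO4 ratio 2:1 ⇒ n((NH4)2SO4) = 1.2625 mol.
Mass of (NH4)2SO4 = 1.2625 × 132.144 = 166.83 g.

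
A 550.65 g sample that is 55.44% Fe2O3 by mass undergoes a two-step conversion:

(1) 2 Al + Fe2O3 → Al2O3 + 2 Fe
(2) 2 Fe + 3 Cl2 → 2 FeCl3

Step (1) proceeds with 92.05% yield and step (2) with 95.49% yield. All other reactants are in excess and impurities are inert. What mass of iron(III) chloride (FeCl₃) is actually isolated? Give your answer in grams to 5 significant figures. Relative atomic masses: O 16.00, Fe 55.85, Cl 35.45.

545.08 g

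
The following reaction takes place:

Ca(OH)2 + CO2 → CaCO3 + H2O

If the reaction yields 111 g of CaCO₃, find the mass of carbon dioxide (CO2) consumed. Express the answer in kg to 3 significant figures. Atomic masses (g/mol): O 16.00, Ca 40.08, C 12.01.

0.0488 kg

M(CaCO3) = 40.08 + 12.01 + 3(16.00) = 100.09 g/mol.
M(CO2) = 12.01 + 2(16.00) = 44.01 g/mol.
n(CaCO3) = 111.0 g / 100.09 g/mol = 1.109 mol.
From the equation the CaCO3:CO2 mole ratio is 1:1, so n(CO2) = 1.109 × 1/1 = 1.109 mol.
Mass of CO2 = 1.109 mol × 44.01 g/mol = 48.81 g.
Converting to kg: 48.81 g = 0.0488 kg.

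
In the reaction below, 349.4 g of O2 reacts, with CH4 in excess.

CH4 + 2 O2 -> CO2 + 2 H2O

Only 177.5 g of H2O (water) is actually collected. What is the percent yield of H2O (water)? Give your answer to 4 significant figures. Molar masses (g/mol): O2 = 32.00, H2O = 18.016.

n(O2) = 349.40 g / 32.00 g/mol = 10.919 mol.
From the equation the O2:H2O mole ratio is 2:2, so n(H2O) = 10.919 × 2/2 = 10.919 mol.
Mass of H2O = 10.919 mol × 18.016 g/mol = 196.71 g.
This is the theoretical yield. Percent yield = 177.5 g / 196.71 g × 100% = 90.233%.

90.23 %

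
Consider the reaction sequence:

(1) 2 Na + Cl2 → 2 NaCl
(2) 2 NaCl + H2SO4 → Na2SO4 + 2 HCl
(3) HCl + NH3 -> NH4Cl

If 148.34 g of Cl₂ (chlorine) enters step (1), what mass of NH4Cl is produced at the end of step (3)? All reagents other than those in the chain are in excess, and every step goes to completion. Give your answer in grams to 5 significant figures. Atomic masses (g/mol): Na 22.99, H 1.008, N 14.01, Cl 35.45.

223.84 g

M(Cl2) = 2(35.45) = 70.90 g/mol.
M(NH4Cl) = 14.01 + 4(1.008) + 35.45 = 53.492 g/mol.
n(Cl2) = 148.34 / 70.90 = 2.09224 mol.
Reaction (1): Cl2→NaCl ratio 1:2 ⇒ n(NaCl) = 4.18449 mol.
Reaction (2): NaCl→HCl ratio 2:2 ⇒ n(HCl) = 4.18449 mol.
Reaction (3): HCl→NH4Cl ratio 1:1 ⇒ n(NH4Cl) = 4.18449 mol.
Mass of NH4Cl = 4.18449 × 53.492 = 223.836 g.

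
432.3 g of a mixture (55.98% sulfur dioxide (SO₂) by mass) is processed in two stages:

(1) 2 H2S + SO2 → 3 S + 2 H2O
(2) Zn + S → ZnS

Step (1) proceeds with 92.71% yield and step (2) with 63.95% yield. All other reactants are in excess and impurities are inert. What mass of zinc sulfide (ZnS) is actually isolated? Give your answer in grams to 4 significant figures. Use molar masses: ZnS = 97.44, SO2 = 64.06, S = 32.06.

654.7 g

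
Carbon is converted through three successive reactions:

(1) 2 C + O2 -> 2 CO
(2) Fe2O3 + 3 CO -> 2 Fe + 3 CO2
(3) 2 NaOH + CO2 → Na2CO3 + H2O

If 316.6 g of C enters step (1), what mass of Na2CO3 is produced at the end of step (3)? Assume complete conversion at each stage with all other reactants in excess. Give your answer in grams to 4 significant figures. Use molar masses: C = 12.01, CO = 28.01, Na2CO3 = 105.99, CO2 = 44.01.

n(C) = 316.6 / 12.01 = 26.361 mol.
Reaction (1): C→CO ratio 2:2 ⇒ n(CO) = 26.361 mol.
Reaction (2): CO→CO2 ratio 3:3 ⇒ n(CO2) = 26.361 mol.
Reaction (3): CO2→Na2CO3 ratio 1:1 ⇒ n(Na2CO3) = 26.361 mol.
Mass of Na2CO3 = 26.361 × 105.99 = 2794.0 g.

2794 g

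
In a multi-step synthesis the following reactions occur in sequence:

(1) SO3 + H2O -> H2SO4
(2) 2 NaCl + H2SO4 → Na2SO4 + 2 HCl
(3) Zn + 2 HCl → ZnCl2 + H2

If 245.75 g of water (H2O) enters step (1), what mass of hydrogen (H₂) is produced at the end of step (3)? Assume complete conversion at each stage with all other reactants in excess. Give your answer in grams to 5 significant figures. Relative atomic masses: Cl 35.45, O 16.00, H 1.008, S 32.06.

27.500 g

M(H2O) = 2(1.008) + 16.00 = 18.016 g/mol.
M(H2) = 2(1.008) = 2.016 g/mol.
n(H2O) = 245.75 / 18.016 = 13.6407 mol.
Reaction (1): H2O→H2SO4 ratio 1:1 ⇒ n(H2SO4) = 13.6407 mol.
Reaction (2): H2SO4→HCl ratio 1:2 ⇒ n(HCl) = 27.2813 mol.
Reaction (3): HCl→H2 ratio 2:1 ⇒ n(H2) = 13.6407 mol.
Mass of H2 = 13.6407 × 2.016 = 27.4996 g.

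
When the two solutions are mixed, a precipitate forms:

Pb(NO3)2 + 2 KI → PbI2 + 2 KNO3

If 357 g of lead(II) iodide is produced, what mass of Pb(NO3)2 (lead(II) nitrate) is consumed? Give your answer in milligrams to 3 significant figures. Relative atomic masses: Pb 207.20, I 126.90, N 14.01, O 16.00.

256000 mg

M(PbI2) = 207.20 + 2(126.90) = 461.00 g/mol.
M(Pb(NO3)2) = 207.20 + 2(14.01) + 6(16.00) = 331.22 g/mol.
n(PbI2) = 357.0 g / 461.00 g/mol = 0.7744 mol.
From the equation the PbI2:Pb(NO3)2 mole ratio is 1:1, so n(Pb(NO3)2) = 0.7744 × 1/1 = 0.7744 mol.
Mass of Pb(NO3)2 = 0.7744 mol × 331.22 g/mol = 256.5 g.
Converting to mg: 256.5 g = 256000 mg.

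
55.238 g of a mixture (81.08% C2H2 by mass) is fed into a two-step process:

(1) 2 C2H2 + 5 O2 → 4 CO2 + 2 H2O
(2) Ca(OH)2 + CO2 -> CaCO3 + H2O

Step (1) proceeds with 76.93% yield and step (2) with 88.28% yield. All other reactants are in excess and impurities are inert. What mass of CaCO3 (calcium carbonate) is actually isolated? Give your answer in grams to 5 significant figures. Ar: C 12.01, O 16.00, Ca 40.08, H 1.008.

233.86 g

Pure C2H2 = 55.238 × 0.8108 = 44.7870 g.
M(C2H2) = 2(12.01) + 2(1.008) = 26.036 g/mol.
M(CaCO3) = 40.08 + 12.01 + 3(16.00) = 100.09 g/mol.
n(C2H2) = 44.7870 / 26.036 = 1.72019 mol.
Step 1 (C2H2:CO2 = 2:4): theoretical n(CO2) = 3.44039 mol; at 76.93% yield, n(CO2) = 2.64669 mol.
Step 2 (CO2:CaCO3 = 1:1): theoretical n(CaCO3) = 2.64669 mol, so theoretical mass = 2.64669 × 100.09 = 264.907 g.
At 88.28% yield, actual mass of CaCO3 = 264.907 × 0.8828 = 233.860 g.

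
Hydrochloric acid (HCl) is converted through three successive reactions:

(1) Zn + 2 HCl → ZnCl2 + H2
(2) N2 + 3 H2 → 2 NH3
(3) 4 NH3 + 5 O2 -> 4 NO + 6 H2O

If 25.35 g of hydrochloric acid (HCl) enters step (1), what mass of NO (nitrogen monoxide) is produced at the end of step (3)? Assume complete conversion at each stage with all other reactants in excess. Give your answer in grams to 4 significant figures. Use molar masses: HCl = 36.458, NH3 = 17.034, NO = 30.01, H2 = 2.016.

n(HCl) = 25.35 / 36.458 = 0.69532 mol.
Reaction (1): HCl→H2 ratio 2:1 ⇒ n(H2) = 0.34766 mol.
Reaction (2): H2→NH3 ratio 3:2 ⇒ n(NH3) = 0.23177 mol.
Reaction (3): NH3→NO ratio 4:4 ⇒ n(NO) = 0.23177 mol.
Mass of NO = 0.23177 × 30.01 = 6.9555 g.

6.956 g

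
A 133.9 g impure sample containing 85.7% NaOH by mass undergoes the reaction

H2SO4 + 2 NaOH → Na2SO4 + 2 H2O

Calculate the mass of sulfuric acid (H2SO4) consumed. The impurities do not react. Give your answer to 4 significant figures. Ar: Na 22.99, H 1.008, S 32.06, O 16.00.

140.7 g

Mass of pure NaOH = 133.9 g × 0.857 = 114.75 g.
M(NaOH) = 22.99 + 16.00 + 1.008 = 39.998 g/mol.
M(H2SO4) = 2(1.008) + 32.06 + 4(16.00) = 98.076 g/mol.
n(NaOH) = 114.75 g / 39.998 g/mol = 2.8690 mol.
From the equation the NaOH:H2SO4 mole ratio is 2:1, so n(H2SO4) = 2.8690 × 1/2 = 1.4345 mol.
Mass of H2SO4 = 1.4345 mol × 98.076 g/mol = 140.69 g.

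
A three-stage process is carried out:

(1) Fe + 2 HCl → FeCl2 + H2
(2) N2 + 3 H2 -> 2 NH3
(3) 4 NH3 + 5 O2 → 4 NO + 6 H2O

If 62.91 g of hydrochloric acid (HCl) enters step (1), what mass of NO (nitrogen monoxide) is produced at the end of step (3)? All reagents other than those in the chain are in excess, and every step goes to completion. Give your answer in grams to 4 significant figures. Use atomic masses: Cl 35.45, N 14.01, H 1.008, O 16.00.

17.26 g

M(HCl) = 1.008 + 35.45 = 36.458 g/mol.
M(NO) = 14.01 + 16.00 = 30.01 g/mol.
n(HCl) = 62.91 / 36.458 = 1.7255 mol.
Reaction (1): HCl→H2 ratio 2:1 ⇒ n(H2) = 0.86277 mol.
Reaction (2): H2→NH3 ratio 3:2 ⇒ n(NH3) = 0.57518 mol.
Reaction (3): NH3→NO ratio 4:4 ⇒ n(NO) = 0.57518 mol.
Mass of NO = 0.57518 × 30.01 = 17.261 g.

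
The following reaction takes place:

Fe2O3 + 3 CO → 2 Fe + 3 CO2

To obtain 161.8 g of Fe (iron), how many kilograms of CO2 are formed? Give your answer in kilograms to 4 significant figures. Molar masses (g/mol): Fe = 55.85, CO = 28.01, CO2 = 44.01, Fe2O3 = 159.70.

n(Fe) = 161.80 g / 55.85 g/mol = 2.8970 mol.
From the equation the Fe:CO2 mole ratio is 2:3, so n(CO2) = 2.8970 × 3/2 = 4.3456 mol.
Mass of CO2 = 4.3456 mol × 44.01 g/mol = 191.25 g.
Converting to kg: 191.25 g = 0.1912 kg.

0.1912 kg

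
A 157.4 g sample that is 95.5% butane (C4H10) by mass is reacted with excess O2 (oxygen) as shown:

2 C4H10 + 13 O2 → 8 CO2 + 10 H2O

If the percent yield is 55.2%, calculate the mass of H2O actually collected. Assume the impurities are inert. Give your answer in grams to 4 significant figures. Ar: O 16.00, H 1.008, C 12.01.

Pure C4H10 available = 157.4 g × 0.955 = 150.32 g.
M(C4H10) = 4(12.01) + 10(1.008) = 58.12 g/mol.
M(H2O) = 2(1.008) + 16.00 = 18.016 g/mol.
n(C4H10) = 150.32 g / 58.12 g/mol = 2.5863 mol.
From the equation the C4H10:H2O mole ratio is 2:10, so n(H2O) = 2.5863 × 10/2 = 12.932 mol.
Mass of H2O = 12.932 mol × 18.016 g/mol = 232.98 g.
Actual mass collected = 232.98 g × 0.552 = 128.60 g.

128.6 g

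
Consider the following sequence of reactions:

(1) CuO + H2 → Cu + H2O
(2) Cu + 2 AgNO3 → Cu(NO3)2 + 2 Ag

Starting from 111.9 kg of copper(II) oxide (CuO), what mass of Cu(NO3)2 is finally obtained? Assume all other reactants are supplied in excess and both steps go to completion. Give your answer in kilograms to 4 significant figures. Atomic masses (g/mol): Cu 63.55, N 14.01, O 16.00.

263.8 kg

M(CuO) = 63.55 + 16.00 = 79.55 g/mol.
M(Cu(NO3)2) = 63.55 + 2(14.01) + 6(16.00) = 187.57 g/mol.
111.9 kg = 111900 g.
n(CuO) = 111900 / 79.55 = 1406.7 mol.
Step 1 gives a 1:1 ratio of CuO to Cu, so n(Cu) = 1406.7 mol.
In step 2 the Cu:Cu(NO3)2 ratio is 1:1, so n(Cu(NO3)2) = 1406.7 mol.
Mass of Cu(NO3)2 = 1406.7 × 187.57 = 263850 g = 263.8 kg.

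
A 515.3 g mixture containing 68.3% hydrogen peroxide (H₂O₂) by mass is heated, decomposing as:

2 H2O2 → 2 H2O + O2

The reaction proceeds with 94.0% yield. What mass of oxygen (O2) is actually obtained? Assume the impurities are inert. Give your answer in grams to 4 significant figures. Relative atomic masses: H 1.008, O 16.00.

155.6 g

Pure H2O2 available = 515.3 g × 0.683 = 351.95 g.
M(H2O2) = 2(1.008) + 2(16.00) = 34.016 g/mol.
M(O2) = 2(16.00) = 32.00 g/mol.
n(H2O2) = 351.95 g / 34.016 g/mol = 10.347 mol.
From the equation the H2O2:O2 mole ratio is 2:1, so n(O2) = 10.347 × 1/2 = 5.1733 mol.
Mass of O2 = 5.1733 mol × 32.00 g/mol = 165.55 g.
Actual mass collected = 165.55 g × 0.940 = 155.61 g.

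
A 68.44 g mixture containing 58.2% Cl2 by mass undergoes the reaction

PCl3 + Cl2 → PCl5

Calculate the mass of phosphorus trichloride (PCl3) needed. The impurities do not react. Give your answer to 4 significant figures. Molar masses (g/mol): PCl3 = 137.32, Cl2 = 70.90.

77.15 g

Mass of pure Cl2 = 68.44 g × 0.582 = 39.832 g.
n(Cl2) = 39.832 g / 70.90 g/mol = 0.56181 mol.
From the equation the Cl2:PCl3 mole ratio is 1:1, so n(PCl3) = 0.56181 × 1/1 = 0.56181 mol.
Mass of PCl3 = 0.56181 mol × 137.32 g/mol = 77.147 g.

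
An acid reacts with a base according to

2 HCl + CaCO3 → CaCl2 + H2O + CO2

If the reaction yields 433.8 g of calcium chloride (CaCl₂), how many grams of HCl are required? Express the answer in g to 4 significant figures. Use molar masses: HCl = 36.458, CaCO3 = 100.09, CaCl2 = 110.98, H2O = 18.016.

n(CaCl2) = 433.80 g / 110.98 g/mol = 3.9088 mol.
From the equation the CaCl2:HCl mole ratio is 1:2, so n(HCl) = 3.9088 × 2/1 = 7.8176 mol.
Mass of HCl = 7.8176 mol × 36.458 g/mol = 285.01 g.

285.0 g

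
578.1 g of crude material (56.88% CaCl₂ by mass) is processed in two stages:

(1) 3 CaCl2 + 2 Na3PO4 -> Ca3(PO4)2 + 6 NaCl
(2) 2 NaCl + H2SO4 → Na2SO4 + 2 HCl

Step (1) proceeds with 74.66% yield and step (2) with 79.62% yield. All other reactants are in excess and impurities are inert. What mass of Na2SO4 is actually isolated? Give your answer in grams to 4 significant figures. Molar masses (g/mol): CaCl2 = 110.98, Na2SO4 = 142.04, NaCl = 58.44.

250.2 g

Pure CaCl2 = 578.1 × 0.5688 = 328.82 g.
n(CaCl2) = 328.82 / 110.98 = 2.9629 mol.
Step 1 (CaCl2:NaCl = 3:6): theoretical n(NaCl) = 5.9258 mol; at 74.66% yield, n(NaCl) = 4.4242 mol.
Step 2 (NaCl:Na2SO4 = 2:1): theoretical n(Na2SO4) = 2.2121 mol, so theoretical mass = 2.2121 × 142.04 = 314.21 g.
At 79.62% yield, actual mass of Na2SO4 = 314.21 × 0.7962 = 250.17 g.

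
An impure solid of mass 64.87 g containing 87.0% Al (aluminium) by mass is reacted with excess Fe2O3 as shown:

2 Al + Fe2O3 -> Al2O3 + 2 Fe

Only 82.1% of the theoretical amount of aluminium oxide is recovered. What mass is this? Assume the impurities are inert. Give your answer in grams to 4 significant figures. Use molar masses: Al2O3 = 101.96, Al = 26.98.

Pure Al available = 64.87 g × 0.870 = 56.437 g.
n(Al) = 56.437 g / 26.98 g/mol = 2.0918 mol.
From the equation the Al:Al2O3 mole ratio is 2:1, so n(Al2O3) = 2.0918 × 1/2 = 1.0459 mol.
Mass of Al2O3 = 1.0459 mol × 101.96 g/mol = 106.64 g.
Actual mass collected = 106.64 g × 0.821 = 87.552 g.

87.55 g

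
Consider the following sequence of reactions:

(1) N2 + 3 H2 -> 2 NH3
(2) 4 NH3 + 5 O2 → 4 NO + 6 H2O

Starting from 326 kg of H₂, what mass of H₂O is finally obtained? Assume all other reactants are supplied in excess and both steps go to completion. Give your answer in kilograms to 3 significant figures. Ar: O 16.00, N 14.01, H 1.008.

2910 kg

M(H2) = 2(1.008) = 2.016 g/mol.
M(H2O) = 2(1.008) + 16.00 = 18.016 g/mol.
326 kg = 326000 g.
n(H2) = 326000 / 2.016 = 161700 mol.
Step 1 gives a 3:2 ratio of H2 to NH3, so n(NH3) = 107800 mol.
In step 2 the NH3:H2O ratio is 4:6, so n(H2O) = 161700 mol.
Mass of H2O = 161700 × 18.016 = 2.913 × 10^6 g = 2910 kg.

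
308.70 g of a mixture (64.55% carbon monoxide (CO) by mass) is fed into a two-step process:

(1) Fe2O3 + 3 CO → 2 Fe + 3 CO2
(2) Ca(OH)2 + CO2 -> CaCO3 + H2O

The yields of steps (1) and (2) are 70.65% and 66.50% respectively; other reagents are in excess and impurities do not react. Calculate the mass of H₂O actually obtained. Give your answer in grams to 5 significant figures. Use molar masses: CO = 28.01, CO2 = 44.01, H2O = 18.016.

60.216 g

Pure CO = 308.70 × 0.6455 = 199.266 g.
n(CO) = 199.266 / 28.01 = 7.11410 mol.
Step 1 (CO:CO2 = 3:3): theoretical n(CO2) = 7.11410 mol; at 70.65% yield, n(CO2) = 5.02611 mol.
Step 2 (CO2:H2O = 1:1): theoretical n(H2O) = 5.02611 mol, so theoretical mass = 5.02611 × 18.016 = 90.5504 g.
At 66.50% yield, actual mass of H2O = 90.5504 × 0.6650 = 60.2160 g.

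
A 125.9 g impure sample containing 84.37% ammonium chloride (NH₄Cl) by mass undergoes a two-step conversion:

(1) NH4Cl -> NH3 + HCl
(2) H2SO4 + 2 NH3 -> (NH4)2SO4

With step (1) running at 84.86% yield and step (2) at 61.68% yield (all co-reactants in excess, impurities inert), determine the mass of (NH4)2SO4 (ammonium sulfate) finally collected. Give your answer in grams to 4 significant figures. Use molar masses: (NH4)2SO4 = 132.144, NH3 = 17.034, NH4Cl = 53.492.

68.67 g

Pure NH4Cl = 125.9 × 0.8437 = 106.22 g.
n(NH4Cl) = 106.22 / 53.492 = 1.9858 mol.
Step 1 (NH4Cl:NH3 = 1:1): theoretical n(NH3) = 1.9858 mol; at 84.86% yield, n(NH3) = 1.6851 mol.
Step 2 (NH3:(NH4)2SO4 = 2:1): theoretical n((NH4)2SO4) = 0.84255 mol, so theoretical mass = 0.84255 × 132.144 = 111.34 g.
At 61.68% yield, actual mass of (NH4)2SO4 = 111.34 × 0.6168 = 68.674 g.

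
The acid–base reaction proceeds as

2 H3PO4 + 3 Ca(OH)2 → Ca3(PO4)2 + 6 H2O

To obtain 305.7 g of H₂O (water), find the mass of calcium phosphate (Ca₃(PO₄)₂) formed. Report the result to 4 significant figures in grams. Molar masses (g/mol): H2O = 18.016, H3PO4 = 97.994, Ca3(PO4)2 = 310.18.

n(H2O) = 305.70 g / 18.016 g/mol = 16.968 mol.
From the equation the H2O:Ca3(PO4)2 mole ratio is 6:1, so n(Ca3(PO4)2) = 16.968 × 1/6 = 2.8280 mol.
Mass of Ca3(PO4)2 = 2.8280 mol × 310.18 g/mol = 877.20 g.

877.2 g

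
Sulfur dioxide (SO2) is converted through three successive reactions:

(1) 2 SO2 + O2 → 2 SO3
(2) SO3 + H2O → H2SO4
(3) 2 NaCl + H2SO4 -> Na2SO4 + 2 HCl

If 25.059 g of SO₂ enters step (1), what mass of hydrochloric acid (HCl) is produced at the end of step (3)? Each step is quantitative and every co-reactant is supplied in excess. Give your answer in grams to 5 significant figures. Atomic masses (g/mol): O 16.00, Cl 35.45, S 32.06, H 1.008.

M(SO2) = 32.06 + 2(16.00) = 64.06 g/mol.
M(HCl) = 1.008 + 35.45 = 36.458 g/mol.
n(SO2) = 25.059 / 64.06 = 0.391180 mol.
Reaction (1): SO2→SO3 ratio 2:2 ⇒ n(SO3) = 0.391180 mol.
Reaction (2): SO3→H2SO4 ratio 1:1 ⇒ n(H2SO4) = 0.391180 mol.
Reaction (3): H2SO4→HCl ratio 1:2 ⇒ n(HCl) = 0.782360 mol.
Mass of HCl = 0.782360 × 36.458 = 28.5233 g.

28.523 g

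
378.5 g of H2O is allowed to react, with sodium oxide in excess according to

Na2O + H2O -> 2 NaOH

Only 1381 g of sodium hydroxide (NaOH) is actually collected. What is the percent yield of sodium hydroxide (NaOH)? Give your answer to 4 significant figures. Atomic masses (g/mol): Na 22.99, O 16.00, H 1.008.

M(H2O) = 2(1.008) + 16.00 = 18.016 g/mol.
M(NaOH) = 22.99 + 16.00 + 1.008 = 39.998 g/mol.
n(H2O) = 378.50 g / 18.016 g/mol = 21.009 mol.
From the equation the H2O:NaOH mole ratio is 1:2, so n(NaOH) = 21.009 × 2/1 = 42.018 mol.
Mass of NaOH = 42.018 mol × 39.998 g/mol = 1680.6 g.
This is the theoretical yield. Percent yield = 1381 g / 1680.6 g × 100% = 82.171%.

82.17 %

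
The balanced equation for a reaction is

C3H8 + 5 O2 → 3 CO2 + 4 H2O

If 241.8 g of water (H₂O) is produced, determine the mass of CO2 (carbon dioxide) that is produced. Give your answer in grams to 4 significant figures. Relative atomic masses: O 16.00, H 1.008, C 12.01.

M(H2O) = 2(1.008) + 16.00 = 18.016 g/mol.
M(CO2) = 12.01 + 2(16.00) = 44.01 g/mol.
n(H2O) = 241.80 g / 18.016 g/mol = 13.421 mol.
From the equation the H2O:CO2 mole ratio is 4:3, so n(CO2) = 13.421 × 3/4 = 10.066 mol.
Mass of CO2 = 10.066 mol × 44.01 g/mol = 443.01 g.

443.0 g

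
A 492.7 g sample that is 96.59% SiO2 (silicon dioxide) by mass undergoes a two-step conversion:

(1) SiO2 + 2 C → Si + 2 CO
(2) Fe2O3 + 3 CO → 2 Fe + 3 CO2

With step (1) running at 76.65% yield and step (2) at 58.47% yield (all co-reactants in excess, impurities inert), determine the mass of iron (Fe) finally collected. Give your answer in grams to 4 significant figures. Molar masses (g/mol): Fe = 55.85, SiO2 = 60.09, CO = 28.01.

264.3 g

Pure SiO2 = 492.7 × 0.9659 = 475.90 g.
n(SiO2) = 475.90 / 60.09 = 7.9198 mol.
Step 1 (SiO2:CO = 1:2): theoretical n(CO) = 15.840 mol; at 76.65% yield, n(CO) = 12.141 mol.
Step 2 (CO:Fe = 3:2): theoretical n(Fe) = 8.0940 mol, so theoretical mass = 8.0940 × 55.85 = 452.05 g.
At 58.47% yield, actual mass of Fe = 452.05 × 0.5847 = 264.31 g.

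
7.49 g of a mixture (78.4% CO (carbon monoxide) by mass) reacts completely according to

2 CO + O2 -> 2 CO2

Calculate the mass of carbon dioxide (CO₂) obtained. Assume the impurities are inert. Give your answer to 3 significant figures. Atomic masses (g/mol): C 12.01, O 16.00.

9.23 g

Mass of pure CO = 7.49 g × 0.784 = 5.872 g.
M(CO) = 12.01 + 16.00 = 28.01 g/mol.
M(CO2) = 12.01 + 2(16.00) = 44.01 g/mol.
n(CO) = 5.872 g / 28.01 g/mol = 0.2096 mol.
From the equation the CO:CO2 mole ratio is 2:2, so n(CO2) = 0.2096 × 2/2 = 0.2096 mol.
Mass of CO2 = 0.2096 mol × 44.01 g/mol = 9.226 g.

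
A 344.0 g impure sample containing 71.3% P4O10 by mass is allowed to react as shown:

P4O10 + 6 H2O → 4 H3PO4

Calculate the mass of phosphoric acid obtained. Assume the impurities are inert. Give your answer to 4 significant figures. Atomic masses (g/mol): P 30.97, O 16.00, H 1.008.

338.7 g

Mass of pure P4O10 = 344.0 g × 0.713 = 245.27 g.
M(P4O10) = 4(30.97) + 10(16.00) = 283.88 g/mol.
M(H3PO4) = 3(1.008) + 30.97 + 4(16.00) = 97.994 g/mol.
n(P4O10) = 245.27 g / 283.88 g/mol = 0.86400 mol.
From the equation the P4O10:H3PO4 mole ratio is 1:4, so n(H3PO4) = 0.86400 × 4/1 = 3.4560 mol.
Mass of H3PO4 = 3.4560 mol × 97.994 g/mol = 338.67 g.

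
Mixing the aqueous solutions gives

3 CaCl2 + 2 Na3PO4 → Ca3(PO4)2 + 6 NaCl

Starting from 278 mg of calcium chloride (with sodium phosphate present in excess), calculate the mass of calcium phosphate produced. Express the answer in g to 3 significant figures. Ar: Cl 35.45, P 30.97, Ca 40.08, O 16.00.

0.259 g

M(CaCl2) = 40.08 + 2(35.45) = 110.98 g/mol.
M(Ca3(PO4)2) = 3(40.08) + 2(30.97) + 8(16.00) = 310.18 g/mol.
Convert: 278 mg = 0.2780 g.
n(CaCl2) = 0.2780 g / 110.98 g/mol = 0.002505 mol.
From the equation the CaCl2:Ca3(PO4)2 mole ratio is 3:1, so n(Ca3(PO4)2) = 0.002505 × 1/3 = 0.0008350 mol.
Mass of Ca3(PO4)2 = 0.0008350 mol × 310.18 g/mol = 0.2590 g.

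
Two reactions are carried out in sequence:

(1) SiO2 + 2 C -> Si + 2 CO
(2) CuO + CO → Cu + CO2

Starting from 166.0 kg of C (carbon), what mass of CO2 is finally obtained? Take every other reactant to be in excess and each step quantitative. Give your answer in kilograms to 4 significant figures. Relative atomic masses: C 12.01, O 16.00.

608.3 kg

M(C) = 12.01 g/mol.
M(CO2) = 12.01 + 2(16.00) = 44.01 g/mol.
166.0 kg = 166000 g.
n(C) = 166000 / 12.01 = 13822 mol.
Step 1 gives a 2:2 ratio of C to CO, so n(CO) = 13822 mol.
In step 2 the CO:CO2 ratio is 1:1, so n(CO2) = 13822 mol.
Mass of CO2 = 13822 × 44.01 = 608300 g = 608.3 kg.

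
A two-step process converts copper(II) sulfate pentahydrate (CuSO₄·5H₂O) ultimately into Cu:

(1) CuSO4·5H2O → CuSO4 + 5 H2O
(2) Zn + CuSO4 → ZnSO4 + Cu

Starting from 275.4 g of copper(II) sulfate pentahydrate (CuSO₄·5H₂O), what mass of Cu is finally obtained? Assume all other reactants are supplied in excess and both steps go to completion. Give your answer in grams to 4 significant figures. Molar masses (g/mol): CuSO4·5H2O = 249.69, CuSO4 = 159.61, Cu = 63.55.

n(CuSO4·5H2O) = 275.40 / 249.69 = 1.1030 mol.
Step 1 gives a 1:1 ratio of CuSO4·5H2O to CuSO4, so n(CuSO4) = 1.1030 mol.
In step 2 the CuSO4:Cu ratio is 1:1, so n(Cu) = 1.1030 mol.
Mass of Cu = 1.1030 × 63.55 = 70.094 g.

70.09 g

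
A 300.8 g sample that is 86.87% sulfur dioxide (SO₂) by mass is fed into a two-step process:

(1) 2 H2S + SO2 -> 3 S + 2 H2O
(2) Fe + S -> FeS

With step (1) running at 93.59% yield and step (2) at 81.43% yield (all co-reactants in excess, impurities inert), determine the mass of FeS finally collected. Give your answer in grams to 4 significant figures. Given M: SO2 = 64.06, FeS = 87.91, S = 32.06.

819.8 g

Pure SO2 = 300.8 × 0.8687 = 261.30 g.
n(SO2) = 261.30 / 64.06 = 4.0791 mol.
Step 1 (SO2:S = 1:3): theoretical n(S) = 12.237 mol; at 93.59% yield, n(S) = 11.453 mol.
Step 2 (S:FeS = 1:1): theoretical n(FeS) = 11.453 mol, so theoretical mass = 11.453 × 87.91 = 1006.8 g.
At 81.43% yield, actual mass of FeS = 1006.8 × 0.8143 = 819.85 g.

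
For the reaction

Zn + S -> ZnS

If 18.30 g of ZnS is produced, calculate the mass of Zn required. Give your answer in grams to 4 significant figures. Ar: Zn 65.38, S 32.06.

12.28 g

M(ZnS) = 65.38 + 32.06 = 97.44 g/mol.
M(Zn) = 65.38 g/mol.
n(ZnS) = 18.300 g / 97.44 g/mol = 0.18781 mol.
From the equation the ZnS:Zn mole ratio is 1:1, so n(Zn) = 0.18781 × 1/1 = 0.18781 mol.
Mass of Zn = 0.18781 mol × 65.38 g/mol = 12.279 g.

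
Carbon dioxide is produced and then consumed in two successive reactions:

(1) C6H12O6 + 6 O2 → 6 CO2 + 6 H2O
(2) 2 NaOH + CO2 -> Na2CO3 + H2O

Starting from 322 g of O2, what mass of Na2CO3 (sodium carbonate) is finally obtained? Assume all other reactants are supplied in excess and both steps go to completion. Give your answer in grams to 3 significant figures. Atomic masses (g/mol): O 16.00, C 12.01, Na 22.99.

M(O2) = 2(16.00) = 32.00 g/mol.
M(Na2CO3) = 2(22.99) + 12.01 + 3(16.00) = 105.99 g/mol.
n(O2) = 322.0 / 32.00 = 10.06 mol.
Step 1 gives a 6:6 ratio of O2 to CO2, so n(CO2) = 10.06 mol.
In step 2 the CO2:Na2CO3 ratio is 1:1, so n(Na2CO3) = 10.06 mol.
Mass of Na2CO3 = 10.06 × 105.99 = 1067 g.

1070 g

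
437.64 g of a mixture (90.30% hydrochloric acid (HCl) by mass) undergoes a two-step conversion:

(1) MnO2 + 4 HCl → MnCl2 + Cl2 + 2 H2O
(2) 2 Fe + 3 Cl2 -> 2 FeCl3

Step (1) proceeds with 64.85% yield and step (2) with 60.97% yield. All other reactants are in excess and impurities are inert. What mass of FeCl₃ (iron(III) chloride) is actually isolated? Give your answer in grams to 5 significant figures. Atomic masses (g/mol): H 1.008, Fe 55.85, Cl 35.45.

115.86 g

Pure HCl = 437.64 × 0.9030 = 395.189 g.
M(HCl) = 1.008 + 35.45 = 36.458 g/mol.
M(FeCl3) = 55.85 + 3(35.45) = 162.20 g/mol.
n(HCl) = 395.189 / 36.458 = 10.8396 mol.
Step 1 (HCl:Cl2 = 4:1): theoretical n(Cl2) = 2.70989 mol; at 64.85% yield, n(Cl2) = 1.75736 mol.
Step 2 (Cl2:FeCl3 = 3:2): theoretical n(FeCl3) = 1.17158 mol, so theoretical mass = 1.17158 × 162.20 = 190.030 g.
At 60.97% yield, actual mass of FeCl3 = 190.030 × 0.6097 = 115.861 g.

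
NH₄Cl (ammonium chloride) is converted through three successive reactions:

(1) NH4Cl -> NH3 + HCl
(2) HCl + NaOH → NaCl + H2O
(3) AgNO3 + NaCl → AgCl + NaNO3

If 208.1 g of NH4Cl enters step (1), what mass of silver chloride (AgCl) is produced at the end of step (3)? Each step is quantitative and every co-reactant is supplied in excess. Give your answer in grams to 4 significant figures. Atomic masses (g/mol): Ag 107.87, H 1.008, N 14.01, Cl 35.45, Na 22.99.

M(NH4Cl) = 14.01 + 4(1.008) + 35.45 = 53.492 g/mol.
M(AgCl) = 107.87 + 35.45 = 143.32 g/mol.
n(NH4Cl) = 208.1 / 53.492 = 3.8903 mol.
Reaction (1): NH4Cl→HCl ratio 1:1 ⇒ n(HCl) = 3.8903 mol.
Reaction (2): HCl→NaCl ratio 1:1 ⇒ n(NaCl) = 3.8903 mol.
Reaction (3): NaCl→AgCl ratio 1:1 ⇒ n(AgCl) = 3.8903 mol.
Mass of AgCl = 3.8903 × 143.32 = 557.56 g.

557.6 g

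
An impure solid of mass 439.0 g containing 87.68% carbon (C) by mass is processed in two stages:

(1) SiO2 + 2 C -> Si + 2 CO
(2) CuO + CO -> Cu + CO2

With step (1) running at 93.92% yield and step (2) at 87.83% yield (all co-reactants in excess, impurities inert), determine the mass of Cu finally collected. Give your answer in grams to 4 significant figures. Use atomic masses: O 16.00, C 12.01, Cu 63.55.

Pure C = 439.0 × 0.8768 = 384.92 g.
M(C) = 12.01 g/mol.
M(Cu) = 63.55 g/mol.
n(C) = 384.92 / 12.01 = 32.050 mol.
Step 1 (C:CO = 2:2): theoretical n(CO) = 32.050 mol; at 93.92% yield, n(CO) = 30.101 mol.
Step 2 (CO:Cu = 1:1): theoretical n(Cu) = 30.101 mol, so theoretical mass = 30.101 × 63.55 = 1912.9 g.
At 87.83% yield, actual mass of Cu = 1912.9 × 0.8783 = 1680.1 g.

1680 g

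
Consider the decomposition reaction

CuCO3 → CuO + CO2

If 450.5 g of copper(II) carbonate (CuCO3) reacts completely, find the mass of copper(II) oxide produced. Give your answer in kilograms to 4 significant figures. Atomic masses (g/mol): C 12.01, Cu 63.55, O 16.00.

M(CuCO3) = 63.55 + 12.01 + 3(16.00) = 123.56 g/mol.
M(CuO) = 63.55 + 16.00 = 79.55 g/mol.
n(CuCO3) = 450.50 g / 123.56 g/mol = 3.6460 mol.
From the equation the CuCO3:CuO mole ratio is 1:1, so n(CuO) = 3.6460 × 1/1 = 3.6460 mol.
Mass of CuO = 3.6460 mol × 79.55 g/mol = 290.04 g.
Converting to kg: 290.04 g = 0.2900 kg.

0.2900 kg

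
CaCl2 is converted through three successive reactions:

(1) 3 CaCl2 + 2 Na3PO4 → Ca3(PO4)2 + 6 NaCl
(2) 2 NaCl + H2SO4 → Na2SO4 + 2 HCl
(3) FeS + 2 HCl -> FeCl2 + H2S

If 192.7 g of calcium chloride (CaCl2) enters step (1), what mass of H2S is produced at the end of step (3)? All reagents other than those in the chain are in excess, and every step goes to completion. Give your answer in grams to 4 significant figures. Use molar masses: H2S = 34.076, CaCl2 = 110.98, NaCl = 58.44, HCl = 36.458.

n(CaCl2) = 192.7 / 110.98 = 1.7363 mol.
Reaction (1): CaCl2→NaCl ratio 3:6 ⇒ n(NaCl) = 3.4727 mol.
Reaction (2): NaCl→HCl ratio 2:2 ⇒ n(HCl) = 3.4727 mol.
Reaction (3): HCl→H2S ratio 2:1 ⇒ n(H2S) = 1.7363 mol.
Mass of H2S = 1.7363 × 34.076 = 59.168 g.

59.17 g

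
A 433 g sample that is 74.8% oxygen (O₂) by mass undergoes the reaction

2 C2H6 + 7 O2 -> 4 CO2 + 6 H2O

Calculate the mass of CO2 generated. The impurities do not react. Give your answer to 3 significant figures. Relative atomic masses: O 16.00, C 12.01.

Mass of pure O2 = 433 g × 0.748 = 323.9 g.
M(O2) = 2(16.00) = 32.00 g/mol.
M(CO2) = 12.01 + 2(16.00) = 44.01 g/mol.
n(O2) = 323.9 g / 32.00 g/mol = 10.12 mol.
From the equation the O2:CO2 mole ratio is 7:4, so n(CO2) = 10.12 × 4/7 = 5.784 mol.
Mass of CO2 = 5.784 mol × 44.01 g/mol = 254.5 g.

255 g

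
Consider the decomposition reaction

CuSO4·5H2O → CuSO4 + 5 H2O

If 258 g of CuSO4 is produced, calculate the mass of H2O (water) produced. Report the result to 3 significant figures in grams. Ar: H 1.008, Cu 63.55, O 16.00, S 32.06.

146 g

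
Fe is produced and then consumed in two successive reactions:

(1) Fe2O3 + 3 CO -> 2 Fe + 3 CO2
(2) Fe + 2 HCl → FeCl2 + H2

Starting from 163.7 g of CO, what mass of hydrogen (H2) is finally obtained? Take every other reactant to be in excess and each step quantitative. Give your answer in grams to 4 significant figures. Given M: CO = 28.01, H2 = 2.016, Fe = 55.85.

7.855 g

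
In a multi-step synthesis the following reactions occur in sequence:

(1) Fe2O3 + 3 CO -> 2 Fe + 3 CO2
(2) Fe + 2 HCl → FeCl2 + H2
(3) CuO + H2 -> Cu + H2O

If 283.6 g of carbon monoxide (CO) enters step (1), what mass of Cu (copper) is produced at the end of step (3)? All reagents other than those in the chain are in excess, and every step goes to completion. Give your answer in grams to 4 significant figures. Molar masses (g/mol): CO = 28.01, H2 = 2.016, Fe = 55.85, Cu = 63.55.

429.0 g

n(CO) = 283.6 / 28.01 = 10.125 mol.
Reaction (1): CO→Fe ratio 3:2 ⇒ n(Fe) = 6.7500 mol.
Reaction (2): Fe→H2 ratio 1:1 ⇒ n(H2) = 6.7500 mol.
Reaction (3): H2→Cu ratio 1:1 ⇒ n(Cu) = 6.7500 mol.
Mass of Cu = 6.7500 × 63.55 = 428.96 g.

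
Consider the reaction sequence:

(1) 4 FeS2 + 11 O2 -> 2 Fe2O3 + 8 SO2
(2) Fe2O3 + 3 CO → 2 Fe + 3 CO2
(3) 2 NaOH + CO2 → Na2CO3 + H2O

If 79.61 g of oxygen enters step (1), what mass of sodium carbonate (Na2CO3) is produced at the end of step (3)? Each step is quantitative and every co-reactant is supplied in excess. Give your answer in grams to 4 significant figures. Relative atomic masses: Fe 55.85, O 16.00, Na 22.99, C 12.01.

143.8 g

M(O2) = 2(16.00) = 32.00 g/mol.
M(Na2CO3) = 2(22.99) + 12.01 + 3(16.00) = 105.99 g/mol.
n(O2) = 79.61 / 32.00 = 2.4878 mol.
Reaction (1): O2→Fe2O3 ratio 11:2 ⇒ n(Fe2O3) = 0.45233 mol.
Reaction (2): Fe2O3→CO2 ratio 1:3 ⇒ n(CO2) = 1.3570 mol.
Reaction (3): CO2→Na2CO3 ratio 1:1 ⇒ n(Na2CO3) = 1.3570 mol.
Mass of Na2CO3 = 1.3570 × 105.99 = 143.83 g.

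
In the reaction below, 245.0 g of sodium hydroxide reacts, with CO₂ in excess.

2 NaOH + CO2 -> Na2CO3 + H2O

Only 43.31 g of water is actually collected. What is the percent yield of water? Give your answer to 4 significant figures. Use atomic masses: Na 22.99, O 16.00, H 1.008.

78.49 %

M(NaOH) = 22.99 + 16.00 + 1.008 = 39.998 g/mol.
M(H2O) = 2(1.008) + 16.00 = 18.016 g/mol.
n(NaOH) = 245.00 g / 39.998 g/mol = 6.1253 mol.
From the equation the NaOH:H2O mole ratio is 2:1, so n(H2O) = 6.1253 × 1/2 = 3.0627 mol.
Mass of H2O = 3.0627 mol × 18.016 g/mol = 55.177 g.
This is the theoretical yield. Percent yield = 43.31 g / 55.177 g × 100% = 78.493%.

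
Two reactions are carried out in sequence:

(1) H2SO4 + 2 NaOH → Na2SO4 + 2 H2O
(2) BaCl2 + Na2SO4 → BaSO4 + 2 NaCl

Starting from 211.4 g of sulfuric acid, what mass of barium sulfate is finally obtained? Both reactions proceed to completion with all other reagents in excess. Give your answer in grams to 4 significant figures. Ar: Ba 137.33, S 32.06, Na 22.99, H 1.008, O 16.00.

M(H2SO4) = 2(1.008) + 32.06 + 4(16.00) = 98.076 g/mol.
M(BaSO4) = 137.33 + 32.06 + 4(16.00) = 233.39 g/mol.
n(H2SO4) = 211.40 / 98.076 = 2.1555 mol.
Step 1 gives a 1:1 ratio of H2SO4 to Na2SO4, so n(Na2SO4) = 2.1555 mol.
In step 2 the Na2SO4:BaSO4 ratio is 1:1, so n(BaSO4) = 2.1555 mol.
Mass of BaSO4 = 2.1555 × 233.39 = 503.07 g.

503.1 g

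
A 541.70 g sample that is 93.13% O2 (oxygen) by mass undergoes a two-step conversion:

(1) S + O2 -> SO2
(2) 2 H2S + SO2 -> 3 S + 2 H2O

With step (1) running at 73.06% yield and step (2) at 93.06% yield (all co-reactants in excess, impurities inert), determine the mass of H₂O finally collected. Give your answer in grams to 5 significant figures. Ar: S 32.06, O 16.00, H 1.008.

Pure O2 = 541.70 × 0.9313 = 504.485 g.
M(O2) = 2(16.00) = 32.00 g/mol.
M(H2O) = 2(1.008) + 16.00 = 18.016 g/mol.
n(O2) = 504.485 / 32.00 = 15.7652 mol.
Step 1 (O2:SO2 = 1:1): theoretical n(SO2) = 15.7652 mol; at 73.06% yield, n(SO2) = 11.5180 mol.
Step 2 (SO2:H2O = 1:2): theoretical n(H2O) = 23.0361 mol, so theoretical mass = 23.0361 × 18.016 = 415.018 g.
At 93.06% yield, actual mass of H2O = 415.018 × 0.9306 = 386.215 g.

386.22 g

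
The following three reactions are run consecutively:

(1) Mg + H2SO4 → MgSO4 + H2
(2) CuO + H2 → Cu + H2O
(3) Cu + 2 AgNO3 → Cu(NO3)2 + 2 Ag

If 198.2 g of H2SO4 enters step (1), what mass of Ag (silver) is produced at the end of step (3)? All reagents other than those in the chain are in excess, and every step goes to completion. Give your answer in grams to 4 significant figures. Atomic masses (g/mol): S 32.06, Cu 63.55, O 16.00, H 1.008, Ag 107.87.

436.0 g

M(H2SO4) = 2(1.008) + 32.06 + 4(16.00) = 98.076 g/mol.
M(Ag) = 107.87 g/mol.
n(H2SO4) = 198.2 / 98.076 = 2.0209 mol.
Reaction (1): H2SO4→H2 ratio 1:1 ⇒ n(H2) = 2.0209 mol.
Reaction (2): H2→Cu ratio 1:1 ⇒ n(Cu) = 2.0209 mol.
Reaction (3): Cu→Ag ratio 1:2 ⇒ n(Ag) = 4.0418 mol.
Mass of Ag = 4.0418 × 107.87 = 435.99 g.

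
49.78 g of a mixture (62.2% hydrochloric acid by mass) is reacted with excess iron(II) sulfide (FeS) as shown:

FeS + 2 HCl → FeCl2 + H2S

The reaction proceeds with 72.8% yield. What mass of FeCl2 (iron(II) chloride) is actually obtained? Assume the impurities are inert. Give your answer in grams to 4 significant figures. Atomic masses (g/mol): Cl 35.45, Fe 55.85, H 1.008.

Pure HCl available = 49.78 g × 0.622 = 30.963 g.
M(HCl) = 1.008 + 35.45 = 36.458 g/mol.
M(FeCl2) = 55.85 + 2(35.45) = 126.75 g/mol.
n(HCl) = 30.963 g / 36.458 g/mol = 0.84928 mol.
From the equation the HCl:FeCl2 mole ratio is 2:1, so n(FeCl2) = 0.84928 × 1/2 = 0.42464 mol.
Mass of FeCl2 = 0.42464 mol × 126.75 g/mol = 53.823 g.
Actual mass collected = 53.823 g × 0.728 = 39.183 g.

39.18 g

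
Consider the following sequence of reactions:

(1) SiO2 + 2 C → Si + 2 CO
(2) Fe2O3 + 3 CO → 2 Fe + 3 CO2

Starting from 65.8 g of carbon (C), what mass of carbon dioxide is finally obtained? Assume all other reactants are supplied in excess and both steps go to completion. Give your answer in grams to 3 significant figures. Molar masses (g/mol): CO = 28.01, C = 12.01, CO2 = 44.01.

n(C) = 65.80 / 12.01 = 5.479 mol.
Step 1 gives a 2:2 ratio of C to CO, so n(CO) = 5.479 mol.
In step 2 the CO:CO2 ratio is 3:3, so n(CO2) = 5.479 mol.
Mass of CO2 = 5.479 × 44.01 = 241.1 g.

241 g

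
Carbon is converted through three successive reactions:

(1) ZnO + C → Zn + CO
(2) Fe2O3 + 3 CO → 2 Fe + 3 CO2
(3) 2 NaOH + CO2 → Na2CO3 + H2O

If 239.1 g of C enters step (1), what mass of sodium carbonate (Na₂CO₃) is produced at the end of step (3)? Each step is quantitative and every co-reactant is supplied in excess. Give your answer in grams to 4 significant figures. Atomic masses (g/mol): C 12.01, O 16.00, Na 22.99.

M(C) = 12.01 g/mol.
M(Na2CO3) = 2(22.99) + 12.01 + 3(16.00) = 105.99 g/mol.
n(C) = 239.1 / 12.01 = 19.908 mol.
Reaction (1): C→CO ratio 1:1 ⇒ n(CO) = 19.908 mol.
Reaction (2): CO→CO2 ratio 3:3 ⇒ n(CO2) = 19.908 mol.
Reaction (3): CO2→Na2CO3 ratio 1:1 ⇒ n(Na2CO3) = 19.908 mol.
Mass of Na2CO3 = 19.908 × 105.99 = 2110.1 g.

2110 g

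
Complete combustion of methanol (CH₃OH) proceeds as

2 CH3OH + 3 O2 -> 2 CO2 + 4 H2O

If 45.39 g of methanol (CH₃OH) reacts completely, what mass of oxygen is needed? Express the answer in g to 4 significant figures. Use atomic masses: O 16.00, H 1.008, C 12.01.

68.00 g

M(CH3OH) = 12.01 + 4(1.008) + 16.00 = 32.042 g/mol.
M(O2) = 2(16.00) = 32.00 g/mol.
n(CH3OH) = 45.390 g / 32.042 g/mol = 1.4166 mol.
From the equation the CH3OH:O2 mole ratio is 2:3, so n(O2) = 1.4166 × 3/2 = 2.1249 mol.
Mass of O2 = 2.1249 mol × 32.00 g/mol = 67.996 g.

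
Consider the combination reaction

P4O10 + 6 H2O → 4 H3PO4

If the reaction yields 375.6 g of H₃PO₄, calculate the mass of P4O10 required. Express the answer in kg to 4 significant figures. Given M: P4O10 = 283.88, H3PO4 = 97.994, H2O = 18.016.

0.2720 kg

n(H3PO4) = 375.60 g / 97.994 g/mol = 3.8329 mol.
From the equation the H3PO4:P4O10 mole ratio is 4:1, so n(P4O10) = 3.8329 × 1/4 = 0.95822 mol.
Mass of P4O10 = 0.95822 mol × 283.88 g/mol = 272.02 g.
Converting to kg: 272.02 g = 0.2720 kg.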